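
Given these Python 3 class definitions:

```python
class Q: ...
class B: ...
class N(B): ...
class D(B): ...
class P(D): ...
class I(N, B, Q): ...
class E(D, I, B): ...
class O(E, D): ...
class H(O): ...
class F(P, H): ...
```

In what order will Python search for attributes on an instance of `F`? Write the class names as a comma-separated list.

L[F] = F + merge(L[P], L[H], [P H])
  take P:  [P D B object] + [H O E D I N B Q object] + [P H]
  take H:  [D B object] + [H O E D I N B Q object] + [H]
  take O:  [D B object] + [O E D I N B Q object]
  take E:  [D B object] + [E D I N B Q object]
  take D:  [D B object] + [D I N B Q object]
  take I:  [B object] + [I N B Q object]
  take N:  [B object] + [N B Q object]
  take B:  [B object] + [B Q object]
  take Q:  [object] + [Q object]
  take object:  [object] + [object]

F, P, H, O, E, D, I, N, B, Q, object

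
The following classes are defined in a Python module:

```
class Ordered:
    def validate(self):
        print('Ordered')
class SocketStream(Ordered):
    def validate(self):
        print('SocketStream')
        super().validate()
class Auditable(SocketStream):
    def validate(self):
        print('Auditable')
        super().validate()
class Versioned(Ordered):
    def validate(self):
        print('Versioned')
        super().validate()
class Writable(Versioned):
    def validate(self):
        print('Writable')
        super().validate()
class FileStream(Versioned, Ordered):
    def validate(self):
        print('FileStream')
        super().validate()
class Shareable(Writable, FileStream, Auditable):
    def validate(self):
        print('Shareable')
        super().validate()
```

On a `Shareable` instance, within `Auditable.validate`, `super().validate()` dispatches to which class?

SocketStream

L[Shareable] = Shareable + merge(L[Writable], L[FileStream], L[Auditable], [Writable FileStream Auditable])
  take Writable:  [Writable Versioned Ordered object] + [FileStream Versioned Ordered object] + [Auditable SocketStream Ordered object] + [Writable FileStream Auditable]
  take FileStream:  [Versioned Ordered object] + [FileStream Versioned Ordered object] + [Auditable SocketStream Ordered object] + [FileStream Auditable]
  take Versioned:  [Versioned Ordered object] + [Versioned Ordered object] + [Auditable SocketStream Ordered object] + [Auditable]
  take Auditable:  [Ordered object] + [Ordered object] + [Auditable SocketStream Ordered object] + [Auditable]
  take SocketStream:  [Ordered object] + [Ordered object] + [SocketStream Ordered object]
  take Ordered:  [Ordered object] + [Ordered object] + [Ordered object]
  take object:  [object] + [object] + [object]
MRO: Shareable Writable FileStream Versioned Auditable SocketStream Ordered object
super() in Auditable.validate on a Shareable instance goes to the class after Auditable in Shareable's MRO: SocketStream.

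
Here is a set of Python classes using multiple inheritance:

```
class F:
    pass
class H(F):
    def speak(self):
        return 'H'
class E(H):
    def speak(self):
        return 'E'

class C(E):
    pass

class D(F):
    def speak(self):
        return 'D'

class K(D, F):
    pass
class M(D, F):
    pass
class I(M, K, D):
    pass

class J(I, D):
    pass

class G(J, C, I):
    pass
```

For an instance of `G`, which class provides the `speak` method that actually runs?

D

L[G] = G + merge(L[J], L[C], L[I], [J C I])
  take J:  [J I M K D F object] + [C E H F object] + [I M K D F object] + [J C I]
  take C:  [I M K D F object] + [C E H F object] + [I M K D F object] + [C I]
  take I:  [I M K D F object] + [E H F object] + [I M K D F object] + [I]
  take M:  [M K D F object] + [E H F object] + [M K D F object]
  take K:  [K D F object] + [E H F object] + [K D F object]
  take D:  [D F object] + [E H F object] + [D F object]
  take E:  [F object] + [E H F object] + [F object]
  take H:  [F object] + [H F object] + [F object]
  take F:  [F object] + [F object] + [F object]
  take object:  [object] + [object] + [object]
MRO: G J C I M K D E H F object
speak is defined in: D, E, H. First along the MRO is D.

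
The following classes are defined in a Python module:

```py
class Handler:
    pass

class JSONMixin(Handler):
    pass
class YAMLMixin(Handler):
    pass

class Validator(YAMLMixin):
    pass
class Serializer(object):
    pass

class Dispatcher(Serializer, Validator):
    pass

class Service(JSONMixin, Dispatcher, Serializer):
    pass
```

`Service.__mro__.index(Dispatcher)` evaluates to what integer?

2

L[Service] = Service + merge(L[JSONMixin], L[Dispatcher], L[Serializer], [JSONMixin Dispatcher Serializer])
  take JSONMixin:  [JSONMixin Handler object] + [Dispatcher Serializer Validator YAMLMixin Handler object] + [Serializer object] + [JSONMixin Dispatcher Serializer]
  take Dispatcher:  [Handler object] + [Dispatcher Serializer Validator YAMLMixin Handler object] + [Serializer object] + [Dispatcher Serializer]
  take Serializer:  [Handler object] + [Serializer Validator YAMLMixin Handler object] + [Serializer object] + [Serializer]
  take Validator:  [Handler object] + [Validator YAMLMixin Handler object] + [object]
  take YAMLMixin:  [Handler object] + [YAMLMixin Handler object] + [object]
  take Handler:  [Handler object] + [Handler object] + [object]
  take object:  [object] + [object] + [object]
MRO: Service JSONMixin Dispatcher Serializer Validator YAMLMixin Handler object
Dispatcher sits at index 2.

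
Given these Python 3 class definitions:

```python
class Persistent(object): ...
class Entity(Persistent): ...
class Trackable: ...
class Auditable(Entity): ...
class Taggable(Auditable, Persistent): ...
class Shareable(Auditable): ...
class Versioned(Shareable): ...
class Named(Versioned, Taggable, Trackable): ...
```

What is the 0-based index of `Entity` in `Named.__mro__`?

L[Named] = Named + merge(L[Versioned], L[Taggable], L[Trackable], [Versioned Taggable Trackable])
  take Versioned:  [Versioned Shareable Auditable Entity Persistent object] + [Taggable Auditable Entity Persistent object] + [Trackable object] + [Versioned Taggable Trackable]
  take Shareable:  [Shareable Auditable Entity Persistent object] + [Taggable Auditable Entity Persistent object] + [Trackable object] + [Taggable Trackable]
  take Taggable:  [Auditable Entity Persistent object] + [Taggable Auditable Entity Persistent object] + [Trackable object] + [Taggable Trackable]
  take Auditable:  [Auditable Entity Persistent object] + [Auditable Entity Persistent object] + [Trackable object] + [Trackable]
  take Entity:  [Entity Persistent object] + [Entity Persistent object] + [Trackable object] + [Trackable]
  take Persistent:  [Persistent object] + [Persistent object] + [Trackable object] + [Trackable]
  take Trackable:  [object] + [object] + [Trackable object] + [Trackable]
  take object:  [object] + [object] + [object]
MRO: Named Versioned Shareable Taggable Auditable Entity Persistent Trackable object
Entity sits at index 5.

5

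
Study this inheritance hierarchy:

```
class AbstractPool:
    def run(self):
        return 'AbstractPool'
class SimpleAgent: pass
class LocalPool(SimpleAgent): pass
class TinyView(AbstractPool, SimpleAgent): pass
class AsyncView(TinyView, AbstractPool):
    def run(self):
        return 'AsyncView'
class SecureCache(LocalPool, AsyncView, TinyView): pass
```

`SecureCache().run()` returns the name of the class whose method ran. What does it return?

L[SecureCache] = SecureCache + merge(L[LocalPool], L[AsyncView], L[TinyView], [LocalPool AsyncView TinyView])
  take LocalPool:  [LocalPool SimpleAgent object] + [AsyncView TinyView AbstractPool SimpleAgent object] + [TinyView AbstractPool SimpleAgent object] + [LocalPool AsyncView TinyView]
  take AsyncView:  [SimpleAgent object] + [AsyncView TinyView AbstractPool SimpleAgent object] + [TinyView AbstractPool SimpleAgent object] + [AsyncView TinyView]
  take TinyView:  [SimpleAgent object] + [TinyView AbstractPool SimpleAgent object] + [TinyView AbstractPool SimpleAgent object] + [TinyView]
  take AbstractPool:  [SimpleAgent object] + [AbstractPool SimpleAgent object] + [AbstractPool SimpleAgent object]
  take SimpleAgent:  [SimpleAgent object] + [SimpleAgent object] + [SimpleAgent object]
  take object:  [object] + [object] + [object]
MRO: SecureCache LocalPool AsyncView TinyView AbstractPool SimpleAgent object
run is defined in: AbstractPool, AsyncView. First along the MRO is AsyncView.

AsyncView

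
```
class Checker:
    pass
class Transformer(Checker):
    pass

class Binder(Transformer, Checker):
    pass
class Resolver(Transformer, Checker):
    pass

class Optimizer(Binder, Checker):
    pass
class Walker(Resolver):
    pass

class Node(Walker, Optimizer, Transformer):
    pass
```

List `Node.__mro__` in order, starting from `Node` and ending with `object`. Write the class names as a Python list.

[Node, Walker, Resolver, Optimizer, Binder, Transformer, Checker, object]

L[Node] = Node + merge(L[Walker], L[Optimizer], L[Transformer], [Walker Optimizer Transformer])
  take Walker:  [Walker Resolver Transformer Checker object] + [Optimizer Binder Transformer Checker object] + [Transformer Checker object] + [Walker Optimizer Transformer]
  take Resolver:  [Resolver Transformer Checker object] + [Optimizer Binder Transformer Checker object] + [Transformer Checker object] + [Optimizer Transformer]
  take Optimizer:  [Transformer Checker object] + [Optimizer Binder Transformer Checker object] + [Transformer Checker object] + [Optimizer Transformer]
  take Binder:  [Transformer Checker object] + [Binder Transformer Checker object] + [Transformer Checker object] + [Transformer]
  take Transformer:  [Transformer Checker object] + [Transformer Checker object] + [Transformer Checker object] + [Transformer]
  take Checker:  [Checker object] + [Checker object] + [Checker object]
  take object:  [object] + [object] + [object]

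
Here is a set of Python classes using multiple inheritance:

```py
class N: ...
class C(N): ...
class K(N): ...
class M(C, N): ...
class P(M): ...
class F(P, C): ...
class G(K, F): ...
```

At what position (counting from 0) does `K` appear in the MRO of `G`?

1

L[G] = G + merge(L[K], L[F], [K F])
  take K:  [K N object] + [F P M C N object] + [K F]
  take F:  [N object] + [F P M C N object] + [F]
  take P:  [N object] + [P M C N object]
  take M:  [N object] + [M C N object]
  take C:  [N object] + [C N object]
  take N:  [N object] + [N object]
  take object:  [object] + [object]
MRO: G K F P M C N object
K sits at index 1.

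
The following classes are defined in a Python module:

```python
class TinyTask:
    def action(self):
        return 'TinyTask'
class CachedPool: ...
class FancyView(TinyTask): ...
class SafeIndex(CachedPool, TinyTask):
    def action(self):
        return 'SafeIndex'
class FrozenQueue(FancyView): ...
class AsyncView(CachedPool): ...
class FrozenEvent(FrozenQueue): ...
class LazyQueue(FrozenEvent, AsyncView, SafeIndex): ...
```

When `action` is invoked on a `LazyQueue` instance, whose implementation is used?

SafeIndex

L[LazyQueue] = LazyQueue + merge(L[FrozenEvent], L[AsyncView], L[SafeIndex], [FrozenEvent AsyncView SafeIndex])
  take FrozenEvent:  [FrozenEvent FrozenQueue FancyView TinyTask object] + [AsyncView CachedPool object] + [SafeIndex CachedPool TinyTask object] + [FrozenEvent AsyncView SafeIndex]
  take FrozenQueue:  [FrozenQueue FancyView TinyTask object] + [AsyncView CachedPool object] + [SafeIndex CachedPool TinyTask object] + [AsyncView SafeIndex]
  take FancyView:  [FancyView TinyTask object] + [AsyncView CachedPool object] + [SafeIndex CachedPool TinyTask object] + [AsyncView SafeIndex]
  take AsyncView:  [TinyTask object] + [AsyncView CachedPool object] + [SafeIndex CachedPool TinyTask object] + [AsyncView SafeIndex]
  take SafeIndex:  [TinyTask object] + [CachedPool object] + [SafeIndex CachedPool TinyTask object] + [SafeIndex]
  take CachedPool:  [TinyTask object] + [CachedPool object] + [CachedPool TinyTask object]
  take TinyTask:  [TinyTask object] + [object] + [TinyTask object]
  take object:  [object] + [object] + [object]
MRO: LazyQueue FrozenEvent FrozenQueue FancyView AsyncView SafeIndex CachedPool TinyTask object
action is defined in: SafeIndex, TinyTask. First along the MRO is SafeIndex.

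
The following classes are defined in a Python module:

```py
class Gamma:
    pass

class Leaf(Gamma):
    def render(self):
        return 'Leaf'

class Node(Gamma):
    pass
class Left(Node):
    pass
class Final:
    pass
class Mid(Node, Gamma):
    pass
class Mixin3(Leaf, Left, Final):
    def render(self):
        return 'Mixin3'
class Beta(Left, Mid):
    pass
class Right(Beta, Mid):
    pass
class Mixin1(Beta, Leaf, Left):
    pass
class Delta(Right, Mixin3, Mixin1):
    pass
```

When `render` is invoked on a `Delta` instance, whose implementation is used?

Mixin3

L[Delta] = Delta + merge(L[Right], L[Mixin3], L[Mixin1], [Right Mixin3 Mixin1])
  take Right:  [Right Beta Left Mid Node Gamma object] + [Mixin3 Leaf Left Node Gamma Final object] + [Mixin1 Beta Leaf Left Mid Node Gamma object] + [Right Mixin3 Mixin1]
  take Mixin3:  [Beta Left Mid Node Gamma object] + [Mixin3 Leaf Left Node Gamma Final object] + [Mixin1 Beta Leaf Left Mid Node Gamma object] + [Mixin3 Mixin1]
  take Mixin1:  [Beta Left Mid Node Gamma object] + [Leaf Left Node Gamma Final object] + [Mixin1 Beta Leaf Left Mid Node Gamma object] + [Mixin1]
  take Beta:  [Beta Left Mid Node Gamma object] + [Leaf Left Node Gamma Final object] + [Beta Leaf Left Mid Node Gamma object]
  take Leaf:  [Left Mid Node Gamma object] + [Leaf Left Node Gamma Final object] + [Leaf Left Mid Node Gamma object]
  take Left:  [Left Mid Node Gamma object] + [Left Node Gamma Final object] + [Left Mid Node Gamma object]
  take Mid:  [Mid Node Gamma object] + [Node Gamma Final object] + [Mid Node Gamma object]
  take Node:  [Node Gamma object] + [Node Gamma Final object] + [Node Gamma object]
  take Gamma:  [Gamma object] + [Gamma Final object] + [Gamma object]
  take Final:  [object] + [Final object] + [object]
  take object:  [object] + [object] + [object]
MRO: Delta Right Mixin3 Mixin1 Beta Leaf Left Mid Node Gamma Final object
render is defined in: Leaf, Mixin3. First along the MRO is Mixin3.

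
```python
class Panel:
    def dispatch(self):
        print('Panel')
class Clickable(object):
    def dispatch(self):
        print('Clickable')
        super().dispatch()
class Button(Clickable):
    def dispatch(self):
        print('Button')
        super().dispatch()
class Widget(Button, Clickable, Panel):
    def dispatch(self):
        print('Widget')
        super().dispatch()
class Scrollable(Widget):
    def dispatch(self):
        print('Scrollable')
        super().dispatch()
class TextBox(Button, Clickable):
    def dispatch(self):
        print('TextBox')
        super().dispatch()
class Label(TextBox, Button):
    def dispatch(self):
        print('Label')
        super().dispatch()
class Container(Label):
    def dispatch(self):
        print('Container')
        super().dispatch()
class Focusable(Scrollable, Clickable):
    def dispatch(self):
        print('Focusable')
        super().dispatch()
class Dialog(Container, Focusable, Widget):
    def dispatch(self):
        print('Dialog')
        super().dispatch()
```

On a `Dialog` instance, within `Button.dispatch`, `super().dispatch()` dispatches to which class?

Clickable

L[Dialog] = Dialog + merge(L[Container], L[Focusable], L[Widget], [Container Focusable Widget])
  take Container:  [Container Label TextBox Button Clickable object] + [Focusable Scrollable Widget Button Clickable Panel object] + [Widget Button Clickable Panel object] + [Container Focusable Widget]
  take Label:  [Label TextBox Button Clickable object] + [Focusable Scrollable Widget Button Clickable Panel object] + [Widget Button Clickable Panel object] + [Focusable Widget]
  take TextBox:  [TextBox Button Clickable object] + [Focusable Scrollable Widget Button Clickable Panel object] + [Widget Button Clickable Panel object] + [Focusable Widget]
  take Focusable:  [Button Clickable object] + [Focusable Scrollable Widget Button Clickable Panel object] + [Widget Button Clickable Panel object] + [Focusable Widget]
  take Scrollable:  [Button Clickable object] + [Scrollable Widget Button Clickable Panel object] + [Widget Button Clickable Panel object] + [Widget]
  take Widget:  [Button Clickable object] + [Widget Button Clickable Panel object] + [Widget Button Clickable Panel object] + [Widget]
  take Button:  [Button Clickable object] + [Button Clickable Panel object] + [Button Clickable Panel object]
  take Clickable:  [Clickable object] + [Clickable Panel object] + [Clickable Panel object]
  take Panel:  [object] + [Panel object] + [Panel object]
  take object:  [object] + [object] + [object]
MRO: Dialog Container Label TextBox Focusable Scrollable Widget Button Clickable Panel object
super() in Button.dispatch on a Dialog instance goes to the class after Button in Dialog's MRO: Clickable.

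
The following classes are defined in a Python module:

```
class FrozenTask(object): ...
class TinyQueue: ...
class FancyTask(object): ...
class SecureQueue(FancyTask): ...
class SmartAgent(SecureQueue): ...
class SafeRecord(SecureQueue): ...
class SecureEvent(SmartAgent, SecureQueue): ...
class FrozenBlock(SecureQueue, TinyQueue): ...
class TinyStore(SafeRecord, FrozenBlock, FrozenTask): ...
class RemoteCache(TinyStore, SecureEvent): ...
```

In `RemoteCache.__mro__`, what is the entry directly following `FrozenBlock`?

SecureEvent

L[RemoteCache] = RemoteCache + merge(L[TinyStore], L[SecureEvent], [TinyStore SecureEvent])
  take TinyStore:  [TinyStore SafeRecord FrozenBlock SecureQueue FancyTask TinyQueue FrozenTask object] + [SecureEvent SmartAgent SecureQueue FancyTask object] + [TinyStore SecureEvent]
  take SafeRecord:  [SafeRecord FrozenBlock SecureQueue FancyTask TinyQueue FrozenTask object] + [SecureEvent SmartAgent SecureQueue FancyTask object] + [SecureEvent]
  take FrozenBlock:  [FrozenBlock SecureQueue FancyTask TinyQueue FrozenTask object] + [SecureEvent SmartAgent SecureQueue FancyTask object] + [SecureEvent]
  take SecureEvent:  [SecureQueue FancyTask TinyQueue FrozenTask object] + [SecureEvent SmartAgent SecureQueue FancyTask object] + [SecureEvent]
  take SmartAgent:  [SecureQueue FancyTask TinyQueue FrozenTask object] + [SmartAgent SecureQueue FancyTask object]
  take SecureQueue:  [SecureQueue FancyTask TinyQueue FrozenTask object] + [SecureQueue FancyTask object]
  take FancyTask:  [FancyTask TinyQueue FrozenTask object] + [FancyTask object]
  take TinyQueue:  [TinyQueue FrozenTask object] + [object]
  take FrozenTask:  [FrozenTask object] + [object]
  take object:  [object] + [object]
MRO: RemoteCache TinyStore SafeRecord FrozenBlock SecureEvent SmartAgent SecureQueue FancyTask TinyQueue FrozenTask object
FrozenBlock is at position 3; next is SecureEvent.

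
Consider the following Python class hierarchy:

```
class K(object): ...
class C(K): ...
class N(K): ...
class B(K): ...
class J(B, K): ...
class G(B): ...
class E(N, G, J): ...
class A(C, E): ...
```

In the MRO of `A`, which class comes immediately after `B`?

L[A] = A + merge(L[C], L[E], [C E])
  take C:  [C K object] + [E N G J B K object] + [C E]
  take E:  [K object] + [E N G J B K object] + [E]
  take N:  [K object] + [N G J B K object]
  take G:  [K object] + [G J B K object]
  take J:  [K object] + [J B K object]
  take B:  [K object] + [B K object]
  take K:  [K object] + [K object]
  take object:  [object] + [object]
MRO: A C E N G J B K object
B is at position 6; next is K.

K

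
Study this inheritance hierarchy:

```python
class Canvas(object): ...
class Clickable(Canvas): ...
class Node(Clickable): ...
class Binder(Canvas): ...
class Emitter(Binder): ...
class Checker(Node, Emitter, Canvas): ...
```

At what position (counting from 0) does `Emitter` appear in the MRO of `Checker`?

3

L[Checker] = Checker + merge(L[Node], L[Emitter], L[Canvas], [Node Emitter Canvas])
  take Node:  [Node Clickable Canvas object] + [Emitter Binder Canvas object] + [Canvas object] + [Node Emitter Canvas]
  take Clickable:  [Clickable Canvas object] + [Emitter Binder Canvas object] + [Canvas object] + [Emitter Canvas]
  take Emitter:  [Canvas object] + [Emitter Binder Canvas object] + [Canvas object] + [Emitter Canvas]
  take Binder:  [Canvas object] + [Binder Canvas object] + [Canvas object] + [Canvas]
  take Canvas:  [Canvas object] + [Canvas object] + [Canvas object] + [Canvas]
  take object:  [object] + [object] + [object]
MRO: Checker Node Clickable Emitter Binder Canvas object
Emitter sits at index 3.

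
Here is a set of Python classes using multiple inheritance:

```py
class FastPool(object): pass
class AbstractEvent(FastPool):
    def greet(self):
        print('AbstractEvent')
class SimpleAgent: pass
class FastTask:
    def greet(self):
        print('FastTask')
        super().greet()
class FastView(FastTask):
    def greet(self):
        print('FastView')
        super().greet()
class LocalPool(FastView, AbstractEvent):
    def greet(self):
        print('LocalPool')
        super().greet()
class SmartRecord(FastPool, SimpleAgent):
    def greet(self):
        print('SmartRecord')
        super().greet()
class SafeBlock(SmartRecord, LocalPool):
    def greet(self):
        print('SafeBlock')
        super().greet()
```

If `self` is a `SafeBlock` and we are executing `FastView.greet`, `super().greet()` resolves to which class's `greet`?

L[SafeBlock] = SafeBlock + merge(L[SmartRecord], L[LocalPool], [SmartRecord LocalPool])
  take SmartRecord:  [SmartRecord FastPool SimpleAgent object] + [LocalPool FastView FastTask AbstractEvent FastPool object] + [SmartRecord LocalPool]
  take LocalPool:  [FastPool SimpleAgent object] + [LocalPool FastView FastTask AbstractEvent FastPool object] + [LocalPool]
  take FastView:  [FastPool SimpleAgent object] + [FastView FastTask AbstractEvent FastPool object]
  take FastTask:  [FastPool SimpleAgent object] + [FastTask AbstractEvent FastPool object]
  take AbstractEvent:  [FastPool SimpleAgent object] + [AbstractEvent FastPool object]
  take FastPool:  [FastPool SimpleAgent object] + [FastPool object]
  take SimpleAgent:  [SimpleAgent object] + [object]
  take object:  [object] + [object]
MRO: SafeBlock SmartRecord LocalPool FastView FastTask AbstractEvent FastPool SimpleAgent object
super() in FastView.greet on a SafeBlock instance goes to the class after FastView in SafeBlock's MRO: FastTask.

FastTask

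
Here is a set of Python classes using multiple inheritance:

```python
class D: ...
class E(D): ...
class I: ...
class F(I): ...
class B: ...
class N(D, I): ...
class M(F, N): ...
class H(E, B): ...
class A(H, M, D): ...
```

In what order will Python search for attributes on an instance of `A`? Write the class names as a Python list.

[A, H, E, M, F, N, D, B, I, object]

L[A] = A + merge(L[H], L[M], L[D], [H M D])
  take H:  [H E D B object] + [M F N D I object] + [D object] + [H M D]
  take E:  [E D B object] + [M F N D I object] + [D object] + [M D]
  take M:  [D B object] + [M F N D I object] + [D object] + [M D]
  take F:  [D B object] + [F N D I object] + [D object] + [D]
  take N:  [D B object] + [N D I object] + [D object] + [D]
  take D:  [D B object] + [D I object] + [D object] + [D]
  take B:  [B object] + [I object] + [object]
  take I:  [object] + [I object] + [object]
  take object:  [object] + [object] + [object]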